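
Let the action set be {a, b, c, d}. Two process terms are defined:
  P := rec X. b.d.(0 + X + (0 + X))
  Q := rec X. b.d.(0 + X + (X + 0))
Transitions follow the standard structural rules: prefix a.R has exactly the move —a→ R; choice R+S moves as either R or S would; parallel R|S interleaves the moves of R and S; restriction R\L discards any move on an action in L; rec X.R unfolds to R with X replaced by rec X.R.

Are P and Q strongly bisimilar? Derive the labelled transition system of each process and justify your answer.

P ~ Q

LTS(P): 3 reachable states
  s0 = rec X. b.d.(0 + X + (0 + X)) → -b-> s1
  s1 = d.(0 + (rec X. b.d.(0 + X + (0 + X))) + (0 + (rec X. b.d.(0 + X + (0 + X))))) → -d-> s2
  s2 = 0 + (rec X. b.d.(0 + X + (0 + X))) + (0 + (rec X. b.d.(0 + X + (0 + X)))) → -b-> s1
LTS(Q): 3 reachable states
  t0 = rec X. b.d.(0 + X + (X + 0)) → -b-> t1
  t1 = d.(0 + (rec X. b.d.(0 + X + (X + 0))) + ((rec X. b.d.(0 + X + (X + 0))) + 0)) → -d-> t2
  t2 = 0 + (rec X. b.d.(0 + X + (X + 0))) + ((rec X. b.d.(0 + X + (X + 0))) + 0) → -b-> t1
Partition-refinement fixed point:
  B0 = {s0, s2, t0, t2}
  B1 = {s1, t1}
s0 ∈ B0, t0 ∈ B0 → same block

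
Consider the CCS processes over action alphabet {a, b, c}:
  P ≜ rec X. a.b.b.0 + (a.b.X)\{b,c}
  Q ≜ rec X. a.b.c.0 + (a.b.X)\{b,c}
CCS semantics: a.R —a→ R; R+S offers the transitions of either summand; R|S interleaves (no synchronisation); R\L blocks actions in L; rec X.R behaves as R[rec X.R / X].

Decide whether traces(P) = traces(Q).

traces(P) ≠ traces(Q) — witness ⟨abb⟩

P's transition system — 5 states:
  m0 = rec X. a.b.b.0 + (a.b.X)\{b,c} :: =a=> m1, =a=> m2
  m1 = (b.(rec X. a.b.b.0 + (a.b.X)\{b,c}))\{b,c} :: stopped
  m2 = b.b.0 :: =b=> m3
  m3 = b.0 :: =b=> m4
  m4 = 0 :: stopped
Q's transition system — 5 states:
  n0 = rec X. a.b.c.0 + (a.b.X)\{b,c} :: =a=> n1, =a=> n2
  n1 = (b.(rec X. a.b.c.0 + (a.b.X)\{b,c}))\{b,c} :: stopped
  n2 = b.c.0 :: =b=> n3
  n3 = c.0 :: =c=> n4
  n4 = 0 :: stopped
Executing abb from P (initial set {m0}):
  [1] a ⇒ {m1, m2}
  [2] b ⇒ {m3}
  [3] b ⇒ {m4}
  ✓ P
Executing abb from Q (initial set {n0}):
  [1] a ⇒ {n1, n2}
  [2] b ⇒ {n3}
  [3] b ⇒ ∅ (Q stuck)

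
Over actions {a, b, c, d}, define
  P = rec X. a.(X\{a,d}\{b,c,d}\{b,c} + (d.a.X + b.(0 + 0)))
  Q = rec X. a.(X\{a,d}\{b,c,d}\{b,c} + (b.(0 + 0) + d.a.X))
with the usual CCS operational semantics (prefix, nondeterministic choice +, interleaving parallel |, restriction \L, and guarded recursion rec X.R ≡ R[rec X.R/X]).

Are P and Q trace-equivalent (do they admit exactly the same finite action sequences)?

YES

P's transition system — 4 states:
  p0 = rec X. a.(X\{a,d}\{b,c,d}\{b,c} + (d.a.X + b.(0 + 0))) → ··a··> p1
  p1 = (rec X. a.(X\{a,d}\{b,c,d}\{b,c} + (d.a.X + b.(0 + 0))))\{a,d}\{b,c,d}\{b,c} + (d.a.(rec X. a.(X\{a,d}\{b,c,d}\{b,c} + (d.a.X + b.(0 + 0)))) + b.(0 + 0)) → ··b··> p2, ··d··> p3
  p2 = 0 + 0 → (no moves)
  p3 = a.(rec X. a.(X\{a,d}\{b,c,d}\{b,c} + (d.a.X + b.(0 + 0)))) → ··a··> p0
Q's transition system — 4 states:
  q0 = rec X. a.(X\{a,d}\{b,c,d}\{b,c} + (b.(0 + 0) + d.a.X)) → ··a··> q1
  q1 = (rec X. a.(X\{a,d}\{b,c,d}\{b,c} + (b.(0 + 0) + d.a.X)))\{a,d}\{b,c,d}\{b,c} + (b.(0 + 0) + d.a.(rec X. a.(X\{a,d}\{b,c,d}\{b,c} + (b.(0 + 0) + d.a.X)))) → ··b··> q2, ··d··> q3
  q2 = 0 + 0 → (no moves)
  q3 = a.(rec X. a.(X\{a,d}\{b,c,d}\{b,c} + (b.(0 + 0) + d.a.X))) → ··a··> q0
Bisimilarity quotient blocks:
  B0 = {p0, q0}
  B1 = {p1, q1}
  B2 = {p3, q3}
  B3 = {p2, q2}
p0 ∈ B0, q0 ∈ B0 → same block
Bisimilar ⇒ trace-equivalent.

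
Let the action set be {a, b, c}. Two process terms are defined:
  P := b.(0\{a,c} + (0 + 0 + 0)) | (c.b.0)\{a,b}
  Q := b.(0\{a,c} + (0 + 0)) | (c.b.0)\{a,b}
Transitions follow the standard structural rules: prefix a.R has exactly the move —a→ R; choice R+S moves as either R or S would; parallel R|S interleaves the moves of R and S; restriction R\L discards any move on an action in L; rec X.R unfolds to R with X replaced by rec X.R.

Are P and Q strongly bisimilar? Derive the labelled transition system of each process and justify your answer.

P ~ Q

Reachable graph of P (4 states):
  u0 = b.(0\{a,c} + (0 + 0 + 0)) | (c.b.0)\{a,b} has moves —b→ u1, —c→ u2
  u1 = (0\{a,c} + (0 + 0 + 0)) | (c.b.0)\{a,b} has moves —c→ u3
  u2 = b.(0\{a,c} + (0 + 0 + 0)) | (b.0)\{a,b} has moves —b→ u3
  u3 = (0\{a,c} + (0 + 0 + 0)) | (b.0)\{a,b} has moves ·
Reachable graph of Q (4 states):
  v0 = b.(0\{a,c} + (0 + 0)) | (c.b.0)\{a,b} has moves —b→ v1, —c→ v2
  v1 = (0\{a,c} + (0 + 0)) | (c.b.0)\{a,b} has moves —c→ v3
  v2 = b.(0\{a,c} + (0 + 0)) | (b.0)\{a,b} has moves —b→ v3
  v3 = (0\{a,c} + (0 + 0)) | (b.0)\{a,b} has moves ·
Partition-refinement fixed point:
  B0 = {u0, v0}
  B1 = {u1, v1}
  B2 = {u3, v3}
  B3 = {u2, v2}
u0 ∈ B0, v0 ∈ B0 → same block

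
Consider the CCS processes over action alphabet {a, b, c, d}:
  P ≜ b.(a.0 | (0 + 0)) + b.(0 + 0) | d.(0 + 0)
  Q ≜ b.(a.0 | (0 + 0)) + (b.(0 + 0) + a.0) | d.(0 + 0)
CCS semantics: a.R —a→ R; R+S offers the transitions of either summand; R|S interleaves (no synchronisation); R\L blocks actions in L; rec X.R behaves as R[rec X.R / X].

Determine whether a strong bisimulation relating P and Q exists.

NO

P's transition system — 6 states:
  m0 = b.(a.0 | (0 + 0)) + b.(0 + 0) | d.(0 + 0) → —b→ m1, —b→ m2, —d→ m3
  m1 = (0 + 0) | d.(0 + 0) → —d→ m4
  m2 = a.0 | (0 + 0) → —a→ m5
  m3 = b.(0 + 0) | (0 + 0) → —b→ m4
  m4 = (0 + 0) | (0 + 0) → ∅
  m5 = 0 | (0 + 0) → ∅
Q's transition system — 7 states:
  n0 = b.(a.0 | (0 + 0)) + (b.(0 + 0) + a.0) | d.(0 + 0) → —a→ n1, —b→ n2, —b→ n3, —d→ n4
  n1 = 0 | d.(0 + 0) → —d→ n5
  n2 = (0 + 0) | d.(0 + 0) → —d→ n6
  n3 = a.0 | (0 + 0) → —a→ n5
  n4 = (b.(0 + 0) + a.0) | (0 + 0) → —a→ n5, —b→ n6
  n5 = 0 | (0 + 0) → ∅
  n6 = (0 + 0) | (0 + 0) → ∅
Partition-refinement fixed point:
  B0 = {m0}
  B1 = {m3}
  B2 = {m4, m5, n5, n6}
  B3 = {m1, n1, n2}
  B4 = {m2, n3}
  B5 = {n0}
  B6 = {n4}
m0 ∈ B0, n0 ∈ B5 → different blocks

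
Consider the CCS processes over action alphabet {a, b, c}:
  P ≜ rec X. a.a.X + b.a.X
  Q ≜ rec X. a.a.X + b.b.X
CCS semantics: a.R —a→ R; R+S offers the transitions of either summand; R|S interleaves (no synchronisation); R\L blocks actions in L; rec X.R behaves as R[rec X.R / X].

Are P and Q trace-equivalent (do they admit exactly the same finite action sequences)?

NO — witness ⟨ba⟩

P's transition system — 2 states:
  u0 = rec X. a.a.X + b.a.X → =a=> u1, =b=> u1
  u1 = a.(rec X. a.a.X + b.a.X) → =a=> u0
Q's transition system — 3 states:
  v0 = rec X. a.a.X + b.b.X → =a=> v1, =b=> v2
  v1 = a.(rec X. a.a.X + b.b.X) → =a=> v0
  v2 = b.(rec X. a.a.X + b.b.X) → =b=> v0
Trace ⟨ba⟩ through P, begin at {u0}:
  step 1 (b): {u1}
  step 2 (a): {u0}
  ✓ P
Trace ⟨ba⟩ through Q, begin at {v0}:
  step 1 (b): {v2}
  step 2 (a): no successor for Q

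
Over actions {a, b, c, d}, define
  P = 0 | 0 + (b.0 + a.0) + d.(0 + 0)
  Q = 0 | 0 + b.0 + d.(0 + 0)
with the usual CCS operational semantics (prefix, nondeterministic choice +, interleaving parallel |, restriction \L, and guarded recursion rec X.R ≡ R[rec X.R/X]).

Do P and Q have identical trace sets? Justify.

NO — witness ⟨a⟩

LTS(P): 3 reachable states
  m0 = 0 | 0 + (b.0 + a.0) + d.(0 + 0) → ··a··> m1, ··b··> m1, ··d··> m2
  m1 = 0 → (no moves)
  m2 = 0 + 0 → (no moves)
LTS(Q): 3 reachable states
  n0 = 0 | 0 + b.0 + d.(0 + 0) → ··b··> n1, ··d··> n2
  n1 = 0 → (no moves)
  n2 = 0 + 0 → (no moves)
Trace ⟨a⟩ through P, begin at {m0}:
  [1] a ⇒ {m1}
  ✓ P
Trace ⟨a⟩ through Q, begin at {n0}:
  [1] a ⇒ ∅  — Q cannot continue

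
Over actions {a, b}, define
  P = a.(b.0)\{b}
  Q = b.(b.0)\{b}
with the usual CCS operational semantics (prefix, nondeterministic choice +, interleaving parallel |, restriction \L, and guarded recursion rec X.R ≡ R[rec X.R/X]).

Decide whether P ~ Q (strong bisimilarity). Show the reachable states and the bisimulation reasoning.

NO

LTS(P): 2 reachable states
  m0 = a.(b.0)\{b} | —a→ m1
  m1 = (b.0)\{b} | deadlocked
LTS(Q): 2 reachable states
  n0 = b.(b.0)\{b} | —b→ n1
  n1 = (b.0)\{b} | deadlocked
Bisimilarity quotient blocks:
  B0 = {m0}
  B1 = {m1, n1}
  B2 = {n0}
m0 ∈ B0, n0 ∈ B2 → different blocks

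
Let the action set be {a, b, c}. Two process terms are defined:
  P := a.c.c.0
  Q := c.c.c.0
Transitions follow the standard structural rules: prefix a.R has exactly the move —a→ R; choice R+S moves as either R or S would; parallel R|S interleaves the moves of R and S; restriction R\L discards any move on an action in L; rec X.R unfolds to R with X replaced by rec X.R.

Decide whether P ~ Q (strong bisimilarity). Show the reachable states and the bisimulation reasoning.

P ≁ Q

Reachable graph of P (4 states):
  p0 = a.c.c.0 has moves =a=> p1
  p1 = c.c.0 has moves =c=> p2
  p2 = c.0 has moves =c=> p3
  p3 = 0 has moves (no moves)
Reachable graph of Q (4 states):
  q0 = c.c.c.0 has moves =c=> q1
  q1 = c.c.0 has moves =c=> q2
  q2 = c.0 has moves =c=> q3
  q3 = 0 has moves (no moves)
Partition-refinement fixed point:
  B0 = {p0}
  B1 = {p1, q1}
  B2 = {p2, q2}
  B3 = {p3, q3}
  B4 = {q0}
p0 ∈ B0, q0 ∈ B4 → different blocks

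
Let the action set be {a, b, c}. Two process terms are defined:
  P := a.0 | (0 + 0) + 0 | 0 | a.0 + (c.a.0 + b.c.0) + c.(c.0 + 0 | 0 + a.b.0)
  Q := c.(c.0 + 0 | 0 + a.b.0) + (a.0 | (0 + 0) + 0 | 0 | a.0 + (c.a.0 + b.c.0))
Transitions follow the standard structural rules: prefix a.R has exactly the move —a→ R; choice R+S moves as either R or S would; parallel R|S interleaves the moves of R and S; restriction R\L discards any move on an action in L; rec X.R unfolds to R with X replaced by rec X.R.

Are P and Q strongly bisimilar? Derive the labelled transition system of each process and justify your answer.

LTS(P): 8 reachable states
  u0 = a.0 | (0 + 0) + 0 | 0 | a.0 + (c.a.0 + b.c.0) + c.(c.0 + 0 | 0 + a.b.0) :: =a=> u1, =a=> u2, =b=> u3, =c=> u4, =c=> u5
  u1 = 0 | (0 + 0) :: stopped
  u2 = 0 | 0 | 0 :: stopped
  u3 = c.0 :: =c=> u6
  u4 = a.0 :: =a=> u6
  u5 = c.0 + 0 | 0 + a.b.0 :: =a=> u7, =c=> u6
  u6 = 0 :: stopped
  u7 = b.0 :: =b=> u6
LTS(Q): 8 reachable states
  v0 = c.(c.0 + 0 | 0 + a.b.0) + (a.0 | (0 + 0) + 0 | 0 | a.0 + (c.a.0 + b.c.0)) :: =a=> v1, =a=> v2, =b=> v3, =c=> v4, =c=> v5
  v1 = 0 | (0 + 0) :: stopped
  v2 = 0 | 0 | 0 :: stopped
  v3 = c.0 :: =c=> v6
  v4 = a.0 :: =a=> v6
  v5 = c.0 + 0 | 0 + a.b.0 :: =a=> v7, =c=> v6
  v6 = 0 :: stopped
  v7 = b.0 :: =b=> v6
Partition-refinement fixed point:
  B0 = {u0, v0}
  B1 = {u3, v3}
  B2 = {u1, u2, u6, v1, v2, v6}
  B3 = {u5, v5}
  B4 = {u7, v7}
  B5 = {u4, v4}
u0 ∈ B0, v0 ∈ B0 → same block

bisimilar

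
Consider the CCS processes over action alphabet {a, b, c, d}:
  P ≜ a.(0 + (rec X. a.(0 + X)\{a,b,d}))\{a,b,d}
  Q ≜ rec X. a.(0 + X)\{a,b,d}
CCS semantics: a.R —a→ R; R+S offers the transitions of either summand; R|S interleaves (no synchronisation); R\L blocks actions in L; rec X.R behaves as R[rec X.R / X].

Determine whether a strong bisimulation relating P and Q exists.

LTS(P): 2 reachable states
  u0 = a.(0 + (rec X. a.(0 + X)\{a,b,d}))\{a,b,d} | --a--▸ u1
  u1 = (0 + (rec X. a.(0 + X)\{a,b,d}))\{a,b,d} | ·
LTS(Q): 2 reachable states
  v0 = rec X. a.(0 + X)\{a,b,d} | --a--▸ v1
  v1 = (0 + (rec X. a.(0 + X)\{a,b,d}))\{a,b,d} | ·
Partition-refinement fixed point:
  B0 = {u0, v0}
  B1 = {u1, v1}
u0 ∈ B0, v0 ∈ B0 → same block

YES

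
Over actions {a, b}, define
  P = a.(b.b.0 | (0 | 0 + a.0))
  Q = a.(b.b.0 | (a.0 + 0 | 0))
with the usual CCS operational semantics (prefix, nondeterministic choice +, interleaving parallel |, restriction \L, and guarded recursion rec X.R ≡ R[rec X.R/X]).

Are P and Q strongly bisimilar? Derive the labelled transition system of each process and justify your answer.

YES

P's transition system — 7 states:
  m0 = a.(b.b.0 | (0 | 0 + a.0)) | -a-> m1
  m1 = b.b.0 | (0 | 0 + a.0) | -a-> m2, -b-> m3
  m2 = b.b.0 | 0 | -b-> m4
  m3 = b.0 | (0 | 0 + a.0) | -a-> m4, -b-> m5
  m4 = b.0 | 0 | -b-> m6
  m5 = 0 | (0 | 0 + a.0) | -a-> m6
  m6 = 0 | 0 | deadlocked
Q's transition system — 7 states:
  n0 = a.(b.b.0 | (a.0 + 0 | 0)) | -a-> n1
  n1 = b.b.0 | (a.0 + 0 | 0) | -a-> n2, -b-> n3
  n2 = b.b.0 | 0 | -b-> n4
  n3 = b.0 | (a.0 + 0 | 0) | -a-> n4, -b-> n5
  n4 = b.0 | 0 | -b-> n6
  n5 = 0 | (a.0 + 0 | 0) | -a-> n6
  n6 = 0 | 0 | deadlocked
Coarsest stable partition (strong bisimilarity classes):
  B0 = {m0, n0}
  B1 = {m1, n1}
  B2 = {m2, n2}
  B3 = {m4, n4}
  B4 = {m6, n6}
  B5 = {m3, n3}
  B6 = {m5, n5}
m0 ∈ B0, n0 ∈ B0 → same block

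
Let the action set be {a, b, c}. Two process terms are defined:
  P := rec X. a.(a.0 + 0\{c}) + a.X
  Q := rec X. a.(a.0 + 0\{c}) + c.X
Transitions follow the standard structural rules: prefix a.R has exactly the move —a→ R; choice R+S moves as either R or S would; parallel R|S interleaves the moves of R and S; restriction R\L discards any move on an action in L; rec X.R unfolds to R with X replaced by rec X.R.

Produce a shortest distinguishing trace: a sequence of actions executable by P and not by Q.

aaa

Reachable graph of P (3 states):
  m0 = rec X. a.(a.0 + 0\{c}) + a.X → ··a··> m0, ··a··> m1
  m1 = a.0 + 0\{c} → ··a··> m2
  m2 = 0 → stopped
Reachable graph of Q (3 states):
  n0 = rec X. a.(a.0 + 0\{c}) + c.X → ··a··> n1, ··c··> n0
  n1 = a.0 + 0\{c} → ··a··> n2
  n2 = 0 → stopped
Executing aaa from P (initial set {m0}):
  after a @ step 1: {m0, m1}
  after a @ step 2: {m0, m1, m2}
  after a @ step 3: {m0, m1, m2}
  ✓ P
Executing aaa from Q (initial set {n0}):
  after a @ step 1: {n1}
  after a @ step 2: {n2}
  after a @ step 3: ∅  — Q cannot continue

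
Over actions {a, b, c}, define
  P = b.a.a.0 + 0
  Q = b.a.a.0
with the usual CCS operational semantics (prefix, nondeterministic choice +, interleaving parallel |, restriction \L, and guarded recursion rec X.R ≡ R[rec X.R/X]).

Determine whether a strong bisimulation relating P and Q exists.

bisimilar

P's transition system — 4 states:
  u0 = b.a.a.0 + 0 has moves ··b··> u1
  u1 = a.a.0 has moves ··a··> u2
  u2 = a.0 has moves ··a··> u3
  u3 = 0 has moves (no moves)
Q's transition system — 4 states:
  v0 = b.a.a.0 has moves ··b··> v1
  v1 = a.a.0 has moves ··a··> v2
  v2 = a.0 has moves ··a··> v3
  v3 = 0 has moves (no moves)
Partition-refinement fixed point:
  B0 = {u0, v0}
  B1 = {u1, v1}
  B2 = {u2, v2}
  B3 = {u3, v3}
u0 ∈ B0, v0 ∈ B0 → same block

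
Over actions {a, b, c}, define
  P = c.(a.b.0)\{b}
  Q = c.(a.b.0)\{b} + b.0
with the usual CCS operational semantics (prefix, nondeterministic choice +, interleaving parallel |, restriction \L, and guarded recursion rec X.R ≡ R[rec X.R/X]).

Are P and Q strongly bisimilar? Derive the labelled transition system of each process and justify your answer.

not bisimilar

LTS(P): 3 reachable states
  u0 = c.(a.b.0)\{b} | --c--▸ u1
  u1 = (a.b.0)\{b} | --a--▸ u2
  u2 = (b.0)\{b} | stopped
LTS(Q): 4 reachable states
  v0 = c.(a.b.0)\{b} + b.0 | --b--▸ v1, --c--▸ v2
  v1 = 0 | stopped
  v2 = (a.b.0)\{b} | --a--▸ v3
  v3 = (b.0)\{b} | stopped
Bisimilarity quotient blocks:
  B0 = {u0}
  B1 = {u1, v2}
  B2 = {u2, v1, v3}
  B3 = {v0}
u0 ∈ B0, v0 ∈ B3 → different blocks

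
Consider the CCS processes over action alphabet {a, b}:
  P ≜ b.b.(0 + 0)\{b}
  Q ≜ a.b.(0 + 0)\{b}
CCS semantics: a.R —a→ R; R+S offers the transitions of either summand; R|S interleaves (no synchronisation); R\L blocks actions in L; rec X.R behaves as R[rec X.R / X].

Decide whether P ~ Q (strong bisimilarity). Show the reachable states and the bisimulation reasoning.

Reachable graph of P (3 states):
  m0 = b.b.(0 + 0)\{b} → --b--▸ m1
  m1 = b.(0 + 0)\{b} → --b--▸ m2
  m2 = (0 + 0)\{b} → ∅
Reachable graph of Q (3 states):
  n0 = a.b.(0 + 0)\{b} → --a--▸ n1
  n1 = b.(0 + 0)\{b} → --b--▸ n2
  n2 = (0 + 0)\{b} → ∅
Partition-refinement fixed point:
  B0 = {m0}
  B1 = {m1, n1}
  B2 = {m2, n2}
  B3 = {n0}
m0 ∈ B0, n0 ∈ B3 → different blocks

P ≁ Q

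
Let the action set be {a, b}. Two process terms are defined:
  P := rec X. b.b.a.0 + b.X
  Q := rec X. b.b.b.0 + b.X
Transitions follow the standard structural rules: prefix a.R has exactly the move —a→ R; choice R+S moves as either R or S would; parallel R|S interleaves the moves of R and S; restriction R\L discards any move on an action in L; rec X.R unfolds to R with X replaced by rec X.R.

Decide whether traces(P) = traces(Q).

traces(P) ≠ traces(Q) — witness ⟨bba⟩

Reachable graph of P (4 states):
  s0 = rec X. b.b.a.0 + b.X | --b--▸ s0, --b--▸ s1
  s1 = b.a.0 | --b--▸ s2
  s2 = a.0 | --a--▸ s3
  s3 = 0 | deadlocked
Reachable graph of Q (4 states):
  t0 = rec X. b.b.b.0 + b.X | --b--▸ t0, --b--▸ t1
  t1 = b.b.0 | --b--▸ t2
  t2 = b.0 | --b--▸ t3
  t3 = 0 | deadlocked
Trace ⟨bba⟩ through P, begin at {s0}:
  after b @ step 1: {s0, s1}
  after b @ step 2: {s0, s1, s2}
  after a @ step 3: {s3}
  P completes σ.
Trace ⟨bba⟩ through Q, begin at {t0}:
  after b @ step 1: {t0, t1}
  after b @ step 2: {t0, t1, t2}
  after a @ step 3: ∅ (Q stuck)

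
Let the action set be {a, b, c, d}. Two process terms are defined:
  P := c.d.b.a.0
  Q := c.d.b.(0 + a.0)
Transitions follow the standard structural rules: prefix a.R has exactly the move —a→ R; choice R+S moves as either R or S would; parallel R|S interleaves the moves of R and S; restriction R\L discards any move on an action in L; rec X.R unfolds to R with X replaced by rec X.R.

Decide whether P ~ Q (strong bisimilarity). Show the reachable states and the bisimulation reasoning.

Reachable graph of P (5 states):
  m0 = c.d.b.a.0 has moves ··c··> m1
  m1 = d.b.a.0 has moves ··d··> m2
  m2 = b.a.0 has moves ··b··> m3
  m3 = a.0 has moves ··a··> m4
  m4 = 0 has moves stopped
Reachable graph of Q (5 states):
  n0 = c.d.b.(0 + a.0) has moves ··c··> n1
  n1 = d.b.(0 + a.0) has moves ··d··> n2
  n2 = b.(0 + a.0) has moves ··b··> n3
  n3 = 0 + a.0 has moves ··a··> n4
  n4 = 0 has moves stopped
Coarsest stable partition (strong bisimilarity classes):
  B0 = {m0, n0}
  B1 = {m1, n1}
  B2 = {m2, n2}
  B3 = {m3, n3}
  B4 = {m4, n4}
m0 ∈ B0, n0 ∈ B0 → same block

bisimilar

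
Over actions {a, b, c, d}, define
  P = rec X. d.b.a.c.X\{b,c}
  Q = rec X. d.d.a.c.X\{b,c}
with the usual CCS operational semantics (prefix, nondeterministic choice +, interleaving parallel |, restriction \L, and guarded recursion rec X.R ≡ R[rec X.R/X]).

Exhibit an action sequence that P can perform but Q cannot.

db

P's transition system — 6 states:
  s0 = rec X. d.b.a.c.X\{b,c} ⊢ =d=> s1
  s1 = b.a.c.(rec X. d.b.a.c.X\{b,c})\{b,c} ⊢ =b=> s2
  s2 = a.c.(rec X. d.b.a.c.X\{b,c})\{b,c} ⊢ =a=> s3
  s3 = c.(rec X. d.b.a.c.X\{b,c})\{b,c} ⊢ =c=> s4
  s4 = (rec X. d.b.a.c.X\{b,c})\{b,c} ⊢ =d=> s5
  s5 = (b.a.c.(rec X. d.b.a.c.X\{b,c})\{b,c})\{b,c} ⊢ stopped
Q's transition system — 8 states:
  t0 = rec X. d.d.a.c.X\{b,c} ⊢ =d=> t1
  t1 = d.a.c.(rec X. d.d.a.c.X\{b,c})\{b,c} ⊢ =d=> t2
  t2 = a.c.(rec X. d.d.a.c.X\{b,c})\{b,c} ⊢ =a=> t3
  t3 = c.(rec X. d.d.a.c.X\{b,c})\{b,c} ⊢ =c=> t4
  t4 = (rec X. d.d.a.c.X\{b,c})\{b,c} ⊢ =d=> t5
  t5 = (d.a.c.(rec X. d.d.a.c.X\{b,c})\{b,c})\{b,c} ⊢ =d=> t6
  t6 = (a.c.(rec X. d.d.a.c.X\{b,c})\{b,c})\{b,c} ⊢ =a=> t7
  t7 = (c.(rec X. d.d.a.c.X\{b,c})\{b,c})\{b,c} ⊢ stopped
Run σ = ⟨db⟩ on P: start {s0}
  [1] d ⇒ {s1}
  [2] b ⇒ {s2}
  P completes σ.
Run σ = ⟨db⟩ on Q: start {t0}
  [1] d ⇒ {t1}
  [2] b ⇒ no successor for Q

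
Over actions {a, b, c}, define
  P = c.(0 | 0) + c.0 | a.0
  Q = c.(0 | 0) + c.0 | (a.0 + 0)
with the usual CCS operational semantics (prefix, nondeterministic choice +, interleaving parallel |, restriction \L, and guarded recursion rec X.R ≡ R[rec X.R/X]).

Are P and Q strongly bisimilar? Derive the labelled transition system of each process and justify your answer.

P ~ Q

P's transition system — 4 states:
  p0 = c.(0 | 0) + c.0 | a.0 → -a-> p1, -c-> p2, -c-> p3
  p1 = c.0 | 0 → -c-> p2
  p2 = 0 | 0 → (no moves)
  p3 = 0 | a.0 → -a-> p2
Q's transition system — 4 states:
  q0 = c.(0 | 0) + c.0 | (a.0 + 0) → -a-> q1, -c-> q2, -c-> q3
  q1 = c.0 | 0 → -c-> q3
  q2 = 0 | (a.0 + 0) → -a-> q3
  q3 = 0 | 0 → (no moves)
Coarsest stable partition (strong bisimilarity classes):
  B0 = {p0, q0}
  B1 = {p1, q1}
  B2 = {p2, q3}
  B3 = {p3, q2}
p0 ∈ B0, q0 ∈ B0 → same block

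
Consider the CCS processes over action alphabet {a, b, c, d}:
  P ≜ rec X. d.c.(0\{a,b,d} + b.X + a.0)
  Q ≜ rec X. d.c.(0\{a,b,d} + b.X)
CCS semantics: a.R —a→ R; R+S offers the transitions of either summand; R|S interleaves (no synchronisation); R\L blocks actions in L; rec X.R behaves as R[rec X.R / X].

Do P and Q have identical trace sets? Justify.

Reachable graph of P (4 states):
  p0 = rec X. d.c.(0\{a,b,d} + b.X + a.0) ⊢ -d-> p1
  p1 = c.(0\{a,b,d} + b.(rec X. d.c.(0\{a,b,d} + b.X + a.0)) + a.0) ⊢ -c-> p2
  p2 = 0\{a,b,d} + b.(rec X. d.c.(0\{a,b,d} + b.X + a.0)) + a.0 ⊢ -a-> p3, -b-> p0
  p3 = 0 ⊢ stopped
Reachable graph of Q (3 states):
  q0 = rec X. d.c.(0\{a,b,d} + b.X) ⊢ -d-> q1
  q1 = c.(0\{a,b,d} + b.(rec X. d.c.(0\{a,b,d} + b.X))) ⊢ -c-> q2
  q2 = 0\{a,b,d} + b.(rec X. d.c.(0\{a,b,d} + b.X)) ⊢ -b-> q0
Executing dca from P (initial set {p0}):
  after d @ step 1: {p1}
  after c @ step 2: {p2}
  after a @ step 3: {p3}
  P completes σ.
Executing dca from Q (initial set {q0}):
  after d @ step 1: {q1}
  after c @ step 2: {q2}
  after a @ step 3: no successor for Q

NO — witness ⟨dca⟩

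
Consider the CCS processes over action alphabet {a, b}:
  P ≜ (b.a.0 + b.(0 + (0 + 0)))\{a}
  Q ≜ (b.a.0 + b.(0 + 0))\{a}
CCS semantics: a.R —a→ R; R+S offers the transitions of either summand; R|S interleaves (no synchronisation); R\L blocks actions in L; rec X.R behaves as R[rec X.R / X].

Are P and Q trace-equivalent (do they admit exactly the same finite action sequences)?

Reachable graph of P (3 states):
  m0 = (b.a.0 + b.(0 + (0 + 0)))\{a} → —b→ m1, —b→ m2
  m1 = (0 + (0 + 0))\{a} → ·
  m2 = (a.0)\{a} → ·
Reachable graph of Q (3 states):
  n0 = (b.a.0 + b.(0 + 0))\{a} → —b→ n1, —b→ n2
  n1 = (0 + 0)\{a} → ·
  n2 = (a.0)\{a} → ·
Coarsest stable partition (strong bisimilarity classes):
  B0 = {m0, n0}
  B1 = {m1, m2, n1, n2}
m0 ∈ B0, n0 ∈ B0 → same block
Bisimilar ⇒ trace-equivalent.

trace-equivalent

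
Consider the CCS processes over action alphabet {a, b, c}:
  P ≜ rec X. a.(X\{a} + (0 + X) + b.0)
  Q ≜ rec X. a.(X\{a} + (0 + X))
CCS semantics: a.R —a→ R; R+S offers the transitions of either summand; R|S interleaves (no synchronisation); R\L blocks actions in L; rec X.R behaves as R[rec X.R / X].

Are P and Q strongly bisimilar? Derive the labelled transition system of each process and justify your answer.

LTS(P): 3 reachable states
  m0 = rec X. a.(X\{a} + (0 + X) + b.0) → =a=> m1
  m1 = (rec X. a.(X\{a} + (0 + X) + b.0))\{a} + (0 + (rec X. a.(X\{a} + (0 + X) + b.0))) + b.0 → =a=> m1, =b=> m2
  m2 = 0 → deadlocked
LTS(Q): 2 reachable states
  n0 = rec X. a.(X\{a} + (0 + X)) → =a=> n1
  n1 = (rec X. a.(X\{a} + (0 + X)))\{a} + (0 + (rec X. a.(X\{a} + (0 + X)))) → =a=> n1
Bisimilarity quotient blocks:
  B0 = {m0}
  B1 = {m1}
  B2 = {m2}
  B3 = {n0, n1}
m0 ∈ B0, n0 ∈ B3 → different blocks

P ≁ Q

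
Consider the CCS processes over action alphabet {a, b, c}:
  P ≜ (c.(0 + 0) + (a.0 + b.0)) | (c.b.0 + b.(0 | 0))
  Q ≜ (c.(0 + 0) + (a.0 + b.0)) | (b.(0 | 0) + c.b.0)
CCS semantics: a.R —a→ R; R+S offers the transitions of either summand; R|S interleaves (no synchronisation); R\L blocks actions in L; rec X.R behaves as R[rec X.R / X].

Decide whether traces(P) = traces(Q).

YES

Reachable graph of P (12 states):
  u0 = (c.(0 + 0) + (a.0 + b.0)) | (c.b.0 + b.(0 | 0)) ⊢ ··a··> u1, ··b··> u1, ··b··> u2, ··c··> u3, ··c··> u4
  u1 = 0 | (c.b.0 + b.(0 | 0)) ⊢ ··b··> u5, ··c··> u6
  u2 = (c.(0 + 0) + (a.0 + b.0)) | (0 | 0) ⊢ ··a··> u5, ··b··> u5, ··c··> u7
  u3 = (0 + 0) | (c.b.0 + b.(0 | 0)) ⊢ ··b··> u7, ··c··> u8
  u4 = (c.(0 + 0) + (a.0 + b.0)) | b.0 ⊢ ··a··> u6, ··b··> u6, ··b··> u9, ··c··> u8
  u5 = 0 | (0 | 0) ⊢ (no moves)
  u6 = 0 | b.0 ⊢ ··b··> u10
  u7 = (0 + 0) | (0 | 0) ⊢ (no moves)
  u8 = (0 + 0) | b.0 ⊢ ··b··> u11
  u9 = (c.(0 + 0) + (a.0 + b.0)) | 0 ⊢ ··a··> u10, ··b··> u10, ··c··> u11
  u10 = 0 | 0 ⊢ (no moves)
  u11 = (0 + 0) | 0 ⊢ (no moves)
Reachable graph of Q (12 states):
  v0 = (c.(0 + 0) + (a.0 + b.0)) | (b.(0 | 0) + c.b.0) ⊢ ··a··> v1, ··b··> v1, ··b··> v2, ··c··> v3, ··c··> v4
  v1 = 0 | (b.(0 | 0) + c.b.0) ⊢ ··b··> v5, ··c··> v6
  v2 = (c.(0 + 0) + (a.0 + b.0)) | (0 | 0) ⊢ ··a··> v5, ··b··> v5, ··c··> v7
  v3 = (0 + 0) | (b.(0 | 0) + c.b.0) ⊢ ··b··> v7, ··c··> v8
  v4 = (c.(0 + 0) + (a.0 + b.0)) | b.0 ⊢ ··a··> v6, ··b··> v6, ··b··> v9, ··c··> v8
  v5 = 0 | (0 | 0) ⊢ (no moves)
  v6 = 0 | b.0 ⊢ ··b··> v10
  v7 = (0 + 0) | (0 | 0) ⊢ (no moves)
  v8 = (0 + 0) | b.0 ⊢ ··b··> v11
  v9 = (c.(0 + 0) + (a.0 + b.0)) | 0 ⊢ ··a··> v10, ··b··> v10, ··c··> v11
  v10 = 0 | 0 ⊢ (no moves)
  v11 = (0 + 0) | 0 ⊢ (no moves)
Coarsest stable partition (strong bisimilarity classes):
  B0 = {u0, v0}
  B1 = {u4, v4}
  B2 = {u6, u8, v6, v8}
  B3 = {u10, u11, u5, u7, v10, v11, v5, v7}
  B4 = {u2, u9, v2, v9}
  B5 = {u1, u3, v1, v3}
u0 ∈ B0, v0 ∈ B0 → same block
Bisimilar ⇒ trace-equivalent.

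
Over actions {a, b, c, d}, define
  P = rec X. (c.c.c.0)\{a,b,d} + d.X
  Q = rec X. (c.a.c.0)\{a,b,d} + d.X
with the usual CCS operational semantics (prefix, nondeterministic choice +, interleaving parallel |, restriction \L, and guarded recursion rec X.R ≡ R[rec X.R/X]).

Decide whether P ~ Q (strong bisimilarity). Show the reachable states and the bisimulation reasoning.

NO

P's transition system — 4 states:
  u0 = rec X. (c.c.c.0)\{a,b,d} + d.X ⊢ —c→ u1, —d→ u0
  u1 = (c.c.0)\{a,b,d} ⊢ —c→ u2
  u2 = (c.0)\{a,b,d} ⊢ —c→ u3
  u3 = 0\{a,b,d} ⊢ ∅
Q's transition system — 2 states:
  v0 = rec X. (c.a.c.0)\{a,b,d} + d.X ⊢ —c→ v1, —d→ v0
  v1 = (a.c.0)\{a,b,d} ⊢ ∅
Bisimilarity quotient blocks:
  B0 = {u0}
  B1 = {u1}
  B2 = {u2}
  B3 = {u3, v1}
  B4 = {v0}
u0 ∈ B0, v0 ∈ B4 → different blocks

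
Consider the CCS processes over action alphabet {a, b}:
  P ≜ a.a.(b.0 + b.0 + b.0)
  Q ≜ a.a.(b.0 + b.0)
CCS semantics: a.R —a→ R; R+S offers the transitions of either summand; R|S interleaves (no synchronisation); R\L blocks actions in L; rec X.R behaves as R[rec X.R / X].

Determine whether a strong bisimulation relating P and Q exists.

YES

Reachable graph of P (4 states):
  m0 = a.a.(b.0 + b.0 + b.0) has moves --a--▸ m1
  m1 = a.(b.0 + b.0 + b.0) has moves --a--▸ m2
  m2 = b.0 + b.0 + b.0 has moves --b--▸ m3
  m3 = 0 has moves (no moves)
Reachable graph of Q (4 states):
  n0 = a.a.(b.0 + b.0) has moves --a--▸ n1
  n1 = a.(b.0 + b.0) has moves --a--▸ n2
  n2 = b.0 + b.0 has moves --b--▸ n3
  n3 = 0 has moves (no moves)
Bisimilarity quotient blocks:
  B0 = {m0, n0}
  B1 = {m1, n1}
  B2 = {m2, n2}
  B3 = {m3, n3}
m0 ∈ B0, n0 ∈ B0 → same block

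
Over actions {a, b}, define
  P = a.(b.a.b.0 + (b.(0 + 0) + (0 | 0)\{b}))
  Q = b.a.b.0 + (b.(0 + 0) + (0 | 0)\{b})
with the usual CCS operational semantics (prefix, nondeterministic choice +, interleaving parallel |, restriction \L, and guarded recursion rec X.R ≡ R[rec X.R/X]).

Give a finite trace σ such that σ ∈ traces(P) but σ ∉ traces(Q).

a

Reachable graph of P (6 states):
  p0 = a.(b.a.b.0 + (b.(0 + 0) + (0 | 0)\{b})) → =a=> p1
  p1 = b.a.b.0 + (b.(0 + 0) + (0 | 0)\{b}) → =b=> p2, =b=> p3
  p2 = 0 + 0 → stopped
  p3 = a.b.0 → =a=> p4
  p4 = b.0 → =b=> p5
  p5 = 0 → stopped
Reachable graph of Q (5 states):
  q0 = b.a.b.0 + (b.(0 + 0) + (0 | 0)\{b}) → =b=> q1, =b=> q2
  q1 = 0 + 0 → stopped
  q2 = a.b.0 → =a=> q3
  q3 = b.0 → =b=> q4
  q4 = 0 → stopped
Trace ⟨a⟩ through P, begin at {p0}:
  [1] a ⇒ {p1}
  P completes σ.
Trace ⟨a⟩ through Q, begin at {q0}:
  [1] a ⇒ ∅  — Q cannot continue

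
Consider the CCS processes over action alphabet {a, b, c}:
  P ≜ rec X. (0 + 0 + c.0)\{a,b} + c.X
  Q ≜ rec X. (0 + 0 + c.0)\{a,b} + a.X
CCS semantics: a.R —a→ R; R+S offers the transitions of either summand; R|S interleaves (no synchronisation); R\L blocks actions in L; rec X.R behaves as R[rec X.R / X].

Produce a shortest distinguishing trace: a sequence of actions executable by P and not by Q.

Reachable graph of P (2 states):
  s0 = rec X. (0 + 0 + c.0)\{a,b} + c.X ⊢ --c--▸ s0, --c--▸ s1
  s1 = 0\{a,b} ⊢ ∅
Reachable graph of Q (2 states):
  t0 = rec X. (0 + 0 + c.0)\{a,b} + a.X ⊢ --a--▸ t0, --c--▸ t1
  t1 = 0\{a,b} ⊢ ∅
Executing cc from P (initial set {s0}):
  step 1 (c): {s0, s1}
  step 2 (c): {s0, s1}
  P completes σ.
Executing cc from Q (initial set {t0}):
  step 1 (c): {t1}
  step 2 (c): ∅  — Q cannot continue

cc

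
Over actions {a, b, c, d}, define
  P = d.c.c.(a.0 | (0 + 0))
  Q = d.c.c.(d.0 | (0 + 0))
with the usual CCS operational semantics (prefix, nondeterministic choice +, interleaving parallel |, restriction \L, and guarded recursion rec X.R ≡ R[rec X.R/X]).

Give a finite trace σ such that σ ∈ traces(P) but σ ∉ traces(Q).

P's transition system — 5 states:
  p0 = d.c.c.(a.0 | (0 + 0)) has moves -d-> p1
  p1 = c.c.(a.0 | (0 + 0)) has moves -c-> p2
  p2 = c.(a.0 | (0 + 0)) has moves -c-> p3
  p3 = a.0 | (0 + 0) has moves -a-> p4
  p4 = 0 | (0 + 0) has moves stopped
Q's transition system — 5 states:
  q0 = d.c.c.(d.0 | (0 + 0)) has moves -d-> q1
  q1 = c.c.(d.0 | (0 + 0)) has moves -c-> q2
  q2 = c.(d.0 | (0 + 0)) has moves -c-> q3
  q3 = d.0 | (0 + 0) has moves -d-> q4
  q4 = 0 | (0 + 0) has moves stopped
Run σ = ⟨dcca⟩ on P: start {p0}
  after d @ step 1: {p1}
  after c @ step 2: {p2}
  after c @ step 3: {p3}
  after a @ step 4: {p4}
  — P admits the full trace.
Run σ = ⟨dcca⟩ on Q: start {q0}
  after d @ step 1: {q1}
  after c @ step 2: {q2}
  after c @ step 3: {q3}
  after a @ step 4: ∅  — Q cannot continue

dcca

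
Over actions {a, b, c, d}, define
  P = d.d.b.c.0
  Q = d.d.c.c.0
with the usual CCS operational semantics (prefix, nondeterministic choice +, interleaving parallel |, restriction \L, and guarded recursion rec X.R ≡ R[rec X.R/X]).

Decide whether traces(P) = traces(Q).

trace-distinct — witness ⟨ddb⟩

Reachable graph of P (5 states):
  u0 = d.d.b.c.0 → ··d··> u1
  u1 = d.b.c.0 → ··d··> u2
  u2 = b.c.0 → ··b··> u3
  u3 = c.0 → ··c··> u4
  u4 = 0 → ∅
Reachable graph of Q (5 states):
  v0 = d.d.c.c.0 → ··d··> v1
  v1 = d.c.c.0 → ··d··> v2
  v2 = c.c.0 → ··c··> v3
  v3 = c.0 → ··c··> v4
  v4 = 0 → ∅
Executing ddb from P (initial set {u0}):
  [1] d ⇒ {u1}
  [2] d ⇒ {u2}
  [3] b ⇒ {u3}
  ✓ P
Executing ddb from Q (initial set {v0}):
  [1] d ⇒ {v1}
  [2] d ⇒ {v2}
  [3] b ⇒ ∅  — Q cannot continue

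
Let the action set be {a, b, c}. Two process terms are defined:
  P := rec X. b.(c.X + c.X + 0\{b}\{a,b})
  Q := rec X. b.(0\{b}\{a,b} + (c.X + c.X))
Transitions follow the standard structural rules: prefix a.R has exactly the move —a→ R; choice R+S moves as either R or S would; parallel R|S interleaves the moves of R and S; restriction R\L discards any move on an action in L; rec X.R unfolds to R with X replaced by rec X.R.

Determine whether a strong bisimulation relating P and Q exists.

Reachable graph of P (2 states):
  u0 = rec X. b.(c.X + c.X + 0\{b}\{a,b}) | ··b··> u1
  u1 = c.(rec X. b.(c.X + c.X + 0\{b}\{a,b})) + c.(rec X. b.(c.X + c.X + 0\{b}\{a,b})) + 0\{b}\{a,b} | ··c··> u0
Reachable graph of Q (2 states):
  v0 = rec X. b.(0\{b}\{a,b} + (c.X + c.X)) | ··b··> v1
  v1 = 0\{b}\{a,b} + (c.(rec X. b.(0\{b}\{a,b} + (c.X + c.X))) + c.(rec X. b.(0\{b}\{a,b} + (c.X + c.X)))) | ··c··> v0
Bisimilarity quotient blocks:
  B0 = {u0, v0}
  B1 = {u1, v1}
u0 ∈ B0, v0 ∈ B0 → same block

YES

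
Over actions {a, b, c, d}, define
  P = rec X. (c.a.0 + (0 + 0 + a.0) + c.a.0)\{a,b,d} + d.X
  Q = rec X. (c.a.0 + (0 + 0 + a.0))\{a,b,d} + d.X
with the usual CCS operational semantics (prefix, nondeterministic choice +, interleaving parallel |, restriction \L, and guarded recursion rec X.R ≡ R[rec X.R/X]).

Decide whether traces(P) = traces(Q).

Reachable graph of P (2 states):
  p0 = rec X. (c.a.0 + (0 + 0 + a.0) + c.a.0)\{a,b,d} + d.X :: =c=> p1, =d=> p0
  p1 = (a.0)\{a,b,d} :: deadlocked
Reachable graph of Q (2 states):
  q0 = rec X. (c.a.0 + (0 + 0 + a.0))\{a,b,d} + d.X :: =c=> q1, =d=> q0
  q1 = (a.0)\{a,b,d} :: deadlocked
Coarsest stable partition (strong bisimilarity classes):
  B0 = {p0, q0}
  B1 = {p1, q1}
p0 ∈ B0, q0 ∈ B0 → same block
Bisimilar ⇒ trace-equivalent.

YES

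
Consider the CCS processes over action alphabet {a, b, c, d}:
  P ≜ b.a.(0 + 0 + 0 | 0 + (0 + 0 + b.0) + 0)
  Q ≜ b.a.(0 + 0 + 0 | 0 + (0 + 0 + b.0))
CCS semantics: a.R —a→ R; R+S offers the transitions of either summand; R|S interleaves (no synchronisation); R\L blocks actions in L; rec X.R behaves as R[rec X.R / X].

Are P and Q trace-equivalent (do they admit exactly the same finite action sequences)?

P's transition system — 4 states:
  m0 = b.a.(0 + 0 + 0 | 0 + (0 + 0 + b.0) + 0) → —b→ m1
  m1 = a.(0 + 0 + 0 | 0 + (0 + 0 + b.0) + 0) → —a→ m2
  m2 = 0 + 0 + 0 | 0 + (0 + 0 + b.0) + 0 → —b→ m3
  m3 = 0 → ∅
Q's transition system — 4 states:
  n0 = b.a.(0 + 0 + 0 | 0 + (0 + 0 + b.0)) → —b→ n1
  n1 = a.(0 + 0 + 0 | 0 + (0 + 0 + b.0)) → —a→ n2
  n2 = 0 + 0 + 0 | 0 + (0 + 0 + b.0) → —b→ n3
  n3 = 0 → ∅
Partition-refinement fixed point:
  B0 = {m0, n0}
  B1 = {m1, n1}
  B2 = {m2, n2}
  B3 = {m3, n3}
m0 ∈ B0, n0 ∈ B0 → same block
Bisimilar ⇒ trace-equivalent.

traces(P) = traces(Q)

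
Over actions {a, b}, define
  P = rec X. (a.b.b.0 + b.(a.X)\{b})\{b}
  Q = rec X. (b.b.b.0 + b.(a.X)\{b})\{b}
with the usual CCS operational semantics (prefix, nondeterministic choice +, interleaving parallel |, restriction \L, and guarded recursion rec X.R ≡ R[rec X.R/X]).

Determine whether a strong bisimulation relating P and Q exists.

P ≁ Q

P's transition system — 2 states:
  p0 = rec X. (a.b.b.0 + b.(a.X)\{b})\{b} ⊢ --a--▸ p1
  p1 = (b.b.0)\{b} ⊢ ∅
Q's transition system — 1 states:
  q0 = rec X. (b.b.b.0 + b.(a.X)\{b})\{b} ⊢ ∅
Bisimilarity quotient blocks:
  B0 = {p0}
  B1 = {p1, q0}
p0 ∈ B0, q0 ∈ B1 → different blocks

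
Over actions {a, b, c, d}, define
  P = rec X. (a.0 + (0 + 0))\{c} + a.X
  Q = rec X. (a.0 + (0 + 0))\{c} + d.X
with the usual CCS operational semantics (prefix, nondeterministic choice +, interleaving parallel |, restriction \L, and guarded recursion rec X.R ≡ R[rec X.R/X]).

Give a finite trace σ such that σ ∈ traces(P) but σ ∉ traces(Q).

aa

LTS(P): 2 reachable states
  m0 = rec X. (a.0 + (0 + 0))\{c} + a.X → —a→ m0, —a→ m1
  m1 = 0\{c} → deadlocked
LTS(Q): 2 reachable states
  n0 = rec X. (a.0 + (0 + 0))\{c} + d.X → —a→ n1, —d→ n0
  n1 = 0\{c} → deadlocked
Trace ⟨aa⟩ through P, begin at {m0}:
  after a @ step 1: {m0, m1}
  after a @ step 2: {m0, m1}
  P completes σ.
Trace ⟨aa⟩ through Q, begin at {n0}:
  after a @ step 1: {n1}
  after a @ step 2: ∅ (Q stuck)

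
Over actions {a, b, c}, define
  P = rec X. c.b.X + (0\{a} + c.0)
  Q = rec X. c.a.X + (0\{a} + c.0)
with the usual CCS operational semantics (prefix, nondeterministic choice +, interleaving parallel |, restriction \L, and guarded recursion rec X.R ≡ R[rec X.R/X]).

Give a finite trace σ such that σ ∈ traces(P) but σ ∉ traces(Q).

P's transition system — 3 states:
  u0 = rec X. c.b.X + (0\{a} + c.0) :: -c-> u1, -c-> u2
  u1 = 0 :: ∅
  u2 = b.(rec X. c.b.X + (0\{a} + c.0)) :: -b-> u0
Q's transition system — 3 states:
  v0 = rec X. c.a.X + (0\{a} + c.0) :: -c-> v1, -c-> v2
  v1 = 0 :: ∅
  v2 = a.(rec X. c.a.X + (0\{a} + c.0)) :: -a-> v0
Trace ⟨cb⟩ through P, begin at {u0}:
  step 1 (c): {u1, u2}
  step 2 (b): {u0}
  ✓ P
Trace ⟨cb⟩ through Q, begin at {v0}:
  step 1 (c): {v1, v2}
  step 2 (b): ∅  — Q cannot continue

cb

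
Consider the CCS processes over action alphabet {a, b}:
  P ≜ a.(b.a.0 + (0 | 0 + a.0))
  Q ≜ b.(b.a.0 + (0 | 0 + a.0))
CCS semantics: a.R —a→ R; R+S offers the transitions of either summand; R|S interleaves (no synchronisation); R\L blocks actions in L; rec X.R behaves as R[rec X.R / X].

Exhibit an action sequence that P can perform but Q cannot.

Reachable graph of P (4 states):
  m0 = a.(b.a.0 + (0 | 0 + a.0)) :: --a--▸ m1
  m1 = b.a.0 + (0 | 0 + a.0) :: --a--▸ m2, --b--▸ m3
  m2 = 0 :: (no moves)
  m3 = a.0 :: --a--▸ m2
Reachable graph of Q (4 states):
  n0 = b.(b.a.0 + (0 | 0 + a.0)) :: --b--▸ n1
  n1 = b.a.0 + (0 | 0 + a.0) :: --a--▸ n2, --b--▸ n3
  n2 = 0 :: (no moves)
  n3 = a.0 :: --a--▸ n2
Trace ⟨a⟩ through P, begin at {m0}:
  step 1 (a): {m1}
  ✓ P
Trace ⟨a⟩ through Q, begin at {n0}:
  step 1 (a): ∅ (Q stuck)

a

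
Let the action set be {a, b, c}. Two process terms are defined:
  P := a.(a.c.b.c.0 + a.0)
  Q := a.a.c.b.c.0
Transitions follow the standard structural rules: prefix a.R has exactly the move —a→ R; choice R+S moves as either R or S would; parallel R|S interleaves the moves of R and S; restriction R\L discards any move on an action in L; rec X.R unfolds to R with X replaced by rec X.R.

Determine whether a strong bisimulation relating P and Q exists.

P ≁ Q

P's transition system — 6 states:
  s0 = a.(a.c.b.c.0 + a.0) | ··a··> s1
  s1 = a.c.b.c.0 + a.0 | ··a··> s2, ··a··> s3
  s2 = 0 | ∅
  s3 = c.b.c.0 | ··c··> s4
  s4 = b.c.0 | ··b··> s5
  s5 = c.0 | ··c··> s2
Q's transition system — 6 states:
  t0 = a.a.c.b.c.0 | ··a··> t1
  t1 = a.c.b.c.0 | ··a··> t2
  t2 = c.b.c.0 | ··c··> t3
  t3 = b.c.0 | ··b··> t4
  t4 = c.0 | ··c··> t5
  t5 = 0 | ∅
Partition-refinement fixed point:
  B0 = {s0}
  B1 = {s1}
  B2 = {s3, t2}
  B3 = {s4, t3}
  B4 = {s5, t4}
  B5 = {s2, t5}
  B6 = {t0}
  B7 = {t1}
s0 ∈ B0, t0 ∈ B6 → different blocks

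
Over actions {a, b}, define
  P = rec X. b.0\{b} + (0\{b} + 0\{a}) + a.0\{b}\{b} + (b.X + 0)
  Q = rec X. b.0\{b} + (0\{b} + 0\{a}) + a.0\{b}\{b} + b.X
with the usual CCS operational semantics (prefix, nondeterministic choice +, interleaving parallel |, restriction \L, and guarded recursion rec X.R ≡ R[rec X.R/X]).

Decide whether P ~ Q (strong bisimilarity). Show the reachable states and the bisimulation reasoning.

P's transition system — 3 states:
  u0 = rec X. b.0\{b} + (0\{b} + 0\{a}) + a.0\{b}\{b} + (b.X + 0) has moves --a--▸ u1, --b--▸ u0, --b--▸ u2
  u1 = 0\{b}\{b} has moves ∅
  u2 = 0\{b} has moves ∅
Q's transition system — 3 states:
  v0 = rec X. b.0\{b} + (0\{b} + 0\{a}) + a.0\{b}\{b} + b.X has moves --a--▸ v1, --b--▸ v0, --b--▸ v2
  v1 = 0\{b}\{b} has moves ∅
  v2 = 0\{b} has moves ∅
Partition-refinement fixed point:
  B0 = {u0, v0}
  B1 = {u1, u2, v1, v2}
u0 ∈ B0, v0 ∈ B0 → same block

YES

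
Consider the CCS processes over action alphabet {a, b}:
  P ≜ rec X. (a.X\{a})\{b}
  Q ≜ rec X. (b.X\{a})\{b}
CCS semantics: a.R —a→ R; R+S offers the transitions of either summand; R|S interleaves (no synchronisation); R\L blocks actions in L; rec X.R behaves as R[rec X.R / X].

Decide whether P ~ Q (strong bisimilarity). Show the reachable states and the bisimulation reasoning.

NO

LTS(P): 2 reachable states
  u0 = rec X. (a.X\{a})\{b} has moves —a→ u1
  u1 = (rec X. (a.X\{a})\{b})\{a}\{b} has moves (no moves)
LTS(Q): 1 reachable states
  v0 = rec X. (b.X\{a})\{b} has moves (no moves)
Partition-refinement fixed point:
  B0 = {u0}
  B1 = {u1, v0}
u0 ∈ B0, v0 ∈ B1 → different blocks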